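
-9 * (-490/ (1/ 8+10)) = 3920/ 9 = 435.56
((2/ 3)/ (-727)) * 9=-6/ 727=-0.01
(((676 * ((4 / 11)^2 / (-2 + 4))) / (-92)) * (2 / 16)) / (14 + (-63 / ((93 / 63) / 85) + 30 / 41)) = 214799 / 12779343973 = 0.00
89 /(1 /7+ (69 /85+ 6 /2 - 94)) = -52955 /53577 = -0.99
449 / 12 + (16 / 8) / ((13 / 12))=6125 / 156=39.26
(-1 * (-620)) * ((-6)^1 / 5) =-744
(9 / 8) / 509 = 9 / 4072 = 0.00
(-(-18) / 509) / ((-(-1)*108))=1 / 3054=0.00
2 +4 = 6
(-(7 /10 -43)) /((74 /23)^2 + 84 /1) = 223767 /499120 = 0.45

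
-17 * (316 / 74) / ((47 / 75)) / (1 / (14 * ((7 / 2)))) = -5676.28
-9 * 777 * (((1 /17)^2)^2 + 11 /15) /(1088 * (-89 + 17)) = 118977607 /1817416960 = 0.07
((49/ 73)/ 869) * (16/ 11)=784/ 697807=0.00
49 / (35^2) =1 / 25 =0.04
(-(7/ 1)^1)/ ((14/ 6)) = -3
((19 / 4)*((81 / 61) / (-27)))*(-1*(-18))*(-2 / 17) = 0.49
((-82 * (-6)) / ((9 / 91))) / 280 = 533 / 30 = 17.77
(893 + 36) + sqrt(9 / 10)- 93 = 3*sqrt(10) / 10 + 836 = 836.95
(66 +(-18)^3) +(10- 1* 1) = -5757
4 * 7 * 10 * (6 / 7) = 240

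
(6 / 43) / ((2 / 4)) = 12 / 43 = 0.28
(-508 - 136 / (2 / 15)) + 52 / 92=-1527.43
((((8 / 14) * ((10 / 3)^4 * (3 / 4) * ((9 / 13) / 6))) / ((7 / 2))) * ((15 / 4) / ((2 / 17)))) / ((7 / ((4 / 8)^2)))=53125 / 26754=1.99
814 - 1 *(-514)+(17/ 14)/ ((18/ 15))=111637/ 84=1329.01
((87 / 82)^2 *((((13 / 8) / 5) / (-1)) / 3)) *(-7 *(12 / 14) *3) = 295191 / 134480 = 2.20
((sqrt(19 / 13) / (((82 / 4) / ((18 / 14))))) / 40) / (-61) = -9*sqrt(247) / 4551820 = -0.00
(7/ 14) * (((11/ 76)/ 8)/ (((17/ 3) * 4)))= 33/ 82688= 0.00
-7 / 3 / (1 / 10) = -70 / 3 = -23.33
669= 669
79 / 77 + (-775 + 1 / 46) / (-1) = 2748607 / 3542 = 776.00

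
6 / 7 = 0.86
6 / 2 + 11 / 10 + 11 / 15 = 29 / 6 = 4.83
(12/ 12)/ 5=0.20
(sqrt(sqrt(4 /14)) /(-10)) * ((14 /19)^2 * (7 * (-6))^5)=1829677248 * 2^(1 /4) * 7^(3 /4) /1805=5187741.30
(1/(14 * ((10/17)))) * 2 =17/70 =0.24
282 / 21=94 / 7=13.43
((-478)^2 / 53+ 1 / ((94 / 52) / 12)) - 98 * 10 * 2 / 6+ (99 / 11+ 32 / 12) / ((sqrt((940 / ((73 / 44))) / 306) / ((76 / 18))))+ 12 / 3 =133 * sqrt(6415970) / 9306+ 29854564 / 7473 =4031.19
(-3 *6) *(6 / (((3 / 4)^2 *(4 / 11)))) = -528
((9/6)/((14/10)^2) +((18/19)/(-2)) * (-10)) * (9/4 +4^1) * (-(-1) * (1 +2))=768375/7448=103.17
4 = 4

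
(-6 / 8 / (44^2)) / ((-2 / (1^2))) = 3 / 15488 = 0.00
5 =5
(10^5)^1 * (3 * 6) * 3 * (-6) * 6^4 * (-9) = 377913600000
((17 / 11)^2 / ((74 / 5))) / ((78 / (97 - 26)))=102595 / 698412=0.15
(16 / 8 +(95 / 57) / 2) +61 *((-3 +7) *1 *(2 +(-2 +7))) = 10265 / 6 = 1710.83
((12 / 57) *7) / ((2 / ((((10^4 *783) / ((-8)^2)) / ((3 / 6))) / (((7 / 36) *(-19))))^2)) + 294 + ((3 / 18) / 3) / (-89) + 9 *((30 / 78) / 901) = 2911985842635479314673 / 900926782938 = 3232211426.93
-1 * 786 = -786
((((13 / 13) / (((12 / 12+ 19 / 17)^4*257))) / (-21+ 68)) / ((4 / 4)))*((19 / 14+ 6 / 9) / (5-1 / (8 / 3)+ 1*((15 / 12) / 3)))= 7099285 / 4296001292352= 0.00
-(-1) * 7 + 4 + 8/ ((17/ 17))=19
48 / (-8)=-6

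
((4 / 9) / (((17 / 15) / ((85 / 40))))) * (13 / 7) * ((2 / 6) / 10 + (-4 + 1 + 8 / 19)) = -18863 / 4788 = -3.94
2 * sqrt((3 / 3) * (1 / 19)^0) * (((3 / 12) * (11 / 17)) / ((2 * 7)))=11 / 476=0.02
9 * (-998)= -8982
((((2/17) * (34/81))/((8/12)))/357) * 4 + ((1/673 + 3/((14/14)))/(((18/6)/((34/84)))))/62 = 211487/28728351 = 0.01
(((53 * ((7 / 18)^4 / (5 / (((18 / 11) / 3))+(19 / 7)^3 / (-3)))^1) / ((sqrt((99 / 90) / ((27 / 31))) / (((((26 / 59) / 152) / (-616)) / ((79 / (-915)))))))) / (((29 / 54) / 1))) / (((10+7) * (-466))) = -24723349105 * sqrt(10230) / 452500695794034632448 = -0.00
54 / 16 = 3.38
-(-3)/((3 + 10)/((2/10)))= 3/65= 0.05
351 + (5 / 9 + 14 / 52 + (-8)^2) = 415.82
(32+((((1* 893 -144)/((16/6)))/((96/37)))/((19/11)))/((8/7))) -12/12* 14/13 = 43383337/505856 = 85.76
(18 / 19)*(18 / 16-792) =-2997 / 4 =-749.25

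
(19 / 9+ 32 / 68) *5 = 1975 / 153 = 12.91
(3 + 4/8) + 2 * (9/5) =71/10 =7.10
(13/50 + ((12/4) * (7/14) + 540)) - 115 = 10669/25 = 426.76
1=1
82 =82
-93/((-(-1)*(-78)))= 31/26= 1.19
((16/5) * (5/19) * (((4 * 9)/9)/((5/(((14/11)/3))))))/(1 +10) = 896/34485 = 0.03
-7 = -7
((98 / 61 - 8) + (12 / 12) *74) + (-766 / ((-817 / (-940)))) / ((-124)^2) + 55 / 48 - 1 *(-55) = 284360269219 / 2298881136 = 123.70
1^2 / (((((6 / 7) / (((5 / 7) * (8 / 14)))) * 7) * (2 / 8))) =0.27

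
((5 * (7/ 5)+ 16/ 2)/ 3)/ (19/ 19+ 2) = 1.67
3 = 3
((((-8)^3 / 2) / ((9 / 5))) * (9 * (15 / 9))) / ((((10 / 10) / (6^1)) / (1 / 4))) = -3200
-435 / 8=-54.38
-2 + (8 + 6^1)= 12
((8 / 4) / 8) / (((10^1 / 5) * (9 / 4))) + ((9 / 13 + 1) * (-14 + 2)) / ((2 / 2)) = -4739 / 234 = -20.25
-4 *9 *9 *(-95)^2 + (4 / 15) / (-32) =-350892001 / 120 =-2924100.01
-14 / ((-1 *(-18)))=-7 / 9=-0.78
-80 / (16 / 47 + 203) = -3760 / 9557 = -0.39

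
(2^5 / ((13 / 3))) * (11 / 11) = 96 / 13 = 7.38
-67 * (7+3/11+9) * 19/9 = -227867/99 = -2301.69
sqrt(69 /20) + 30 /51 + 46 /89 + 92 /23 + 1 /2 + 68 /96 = sqrt(345) /10 + 229253 /36312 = 8.17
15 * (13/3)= 65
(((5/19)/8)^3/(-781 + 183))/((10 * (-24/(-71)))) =-1775/100802936832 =-0.00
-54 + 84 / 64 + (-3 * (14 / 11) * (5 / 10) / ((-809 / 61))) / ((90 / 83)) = -112244327 / 2135760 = -52.55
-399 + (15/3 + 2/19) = -7484/19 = -393.89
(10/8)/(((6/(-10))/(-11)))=275/12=22.92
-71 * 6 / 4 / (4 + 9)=-213 / 26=-8.19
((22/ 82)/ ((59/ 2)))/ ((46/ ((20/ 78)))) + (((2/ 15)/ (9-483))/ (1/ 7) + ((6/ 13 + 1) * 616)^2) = 27093925647134539/ 33426431415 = 810553.94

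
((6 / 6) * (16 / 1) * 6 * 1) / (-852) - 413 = -29331 / 71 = -413.11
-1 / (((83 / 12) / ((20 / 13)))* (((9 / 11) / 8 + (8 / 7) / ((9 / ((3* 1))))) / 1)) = -443520 / 963547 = -0.46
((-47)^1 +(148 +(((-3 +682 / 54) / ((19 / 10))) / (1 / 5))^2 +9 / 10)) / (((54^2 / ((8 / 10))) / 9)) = 1958169211 / 1065834450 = 1.84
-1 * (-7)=7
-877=-877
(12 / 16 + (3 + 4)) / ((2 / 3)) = 93 / 8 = 11.62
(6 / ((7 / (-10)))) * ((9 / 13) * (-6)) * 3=9720 / 91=106.81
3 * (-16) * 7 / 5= -336 / 5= -67.20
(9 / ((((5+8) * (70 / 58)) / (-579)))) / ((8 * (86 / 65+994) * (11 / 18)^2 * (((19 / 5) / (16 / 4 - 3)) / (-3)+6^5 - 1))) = -183609585 / 12779437368544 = -0.00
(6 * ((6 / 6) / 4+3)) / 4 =39 / 8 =4.88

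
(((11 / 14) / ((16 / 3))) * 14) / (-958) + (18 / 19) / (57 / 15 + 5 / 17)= 1936137 / 8445728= 0.23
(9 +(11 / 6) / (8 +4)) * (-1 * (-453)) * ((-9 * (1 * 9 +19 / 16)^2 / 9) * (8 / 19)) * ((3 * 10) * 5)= -66096365525 / 2432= -27177781.88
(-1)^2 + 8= 9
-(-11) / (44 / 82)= 41 / 2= 20.50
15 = 15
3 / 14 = 0.21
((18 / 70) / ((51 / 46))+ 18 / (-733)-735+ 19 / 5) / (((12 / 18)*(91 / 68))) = -1912868808 / 2334605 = -819.35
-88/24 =-11/3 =-3.67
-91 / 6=-15.17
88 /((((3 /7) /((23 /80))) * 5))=1771 /150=11.81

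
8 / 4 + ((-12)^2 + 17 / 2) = 309 / 2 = 154.50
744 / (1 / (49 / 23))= 1585.04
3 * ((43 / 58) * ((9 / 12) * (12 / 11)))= 1161 / 638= 1.82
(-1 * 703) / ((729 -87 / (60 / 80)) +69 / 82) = -57646 / 50335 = -1.15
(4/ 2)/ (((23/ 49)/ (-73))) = -7154/ 23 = -311.04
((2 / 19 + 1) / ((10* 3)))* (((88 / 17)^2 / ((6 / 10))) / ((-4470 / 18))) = -27104 / 4090795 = -0.01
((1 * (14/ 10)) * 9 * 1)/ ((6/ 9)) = 189/ 10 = 18.90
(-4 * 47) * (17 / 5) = -3196 / 5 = -639.20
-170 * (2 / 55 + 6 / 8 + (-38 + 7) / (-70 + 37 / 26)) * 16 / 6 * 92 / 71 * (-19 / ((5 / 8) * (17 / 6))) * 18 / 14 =10035.34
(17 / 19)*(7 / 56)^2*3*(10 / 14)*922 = 117555 / 4256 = 27.62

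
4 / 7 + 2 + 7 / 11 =247 / 77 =3.21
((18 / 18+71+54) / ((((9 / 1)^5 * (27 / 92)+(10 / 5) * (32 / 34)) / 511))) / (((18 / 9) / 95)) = 956647188 / 5421287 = 176.46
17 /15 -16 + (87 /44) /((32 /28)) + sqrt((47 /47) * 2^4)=-48241 /5280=-9.14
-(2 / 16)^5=-1 / 32768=-0.00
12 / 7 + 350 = 2462 / 7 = 351.71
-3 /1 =-3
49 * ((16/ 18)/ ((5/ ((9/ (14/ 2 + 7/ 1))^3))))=2.31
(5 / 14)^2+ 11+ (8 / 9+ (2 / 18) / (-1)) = 21001 / 1764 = 11.91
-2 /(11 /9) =-18 /11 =-1.64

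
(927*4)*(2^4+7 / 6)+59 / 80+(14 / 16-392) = 5061089 / 80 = 63263.61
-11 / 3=-3.67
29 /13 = 2.23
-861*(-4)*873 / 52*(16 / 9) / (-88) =-1168.07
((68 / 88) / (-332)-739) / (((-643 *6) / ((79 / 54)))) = 426416167 / 1521656928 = 0.28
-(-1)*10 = 10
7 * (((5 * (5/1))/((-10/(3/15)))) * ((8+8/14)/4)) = -15/2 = -7.50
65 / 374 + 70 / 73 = 30925 / 27302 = 1.13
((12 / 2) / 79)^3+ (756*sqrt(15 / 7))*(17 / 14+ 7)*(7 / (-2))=216 / 493039-3105*sqrt(105)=-31816.78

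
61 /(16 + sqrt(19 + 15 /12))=122 /41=2.98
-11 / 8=-1.38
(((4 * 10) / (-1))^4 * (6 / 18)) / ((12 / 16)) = 10240000 / 9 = 1137777.78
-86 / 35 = -2.46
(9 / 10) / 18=1 / 20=0.05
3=3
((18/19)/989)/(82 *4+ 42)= 9/3476335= 0.00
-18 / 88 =-9 / 44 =-0.20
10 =10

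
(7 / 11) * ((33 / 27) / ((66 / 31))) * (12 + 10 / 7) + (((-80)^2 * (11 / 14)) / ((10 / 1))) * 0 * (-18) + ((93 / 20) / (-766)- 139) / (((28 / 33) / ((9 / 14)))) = -179097578677 / 1783615680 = -100.41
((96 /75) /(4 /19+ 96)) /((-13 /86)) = -13072 /148525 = -0.09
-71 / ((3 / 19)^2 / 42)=-358834 / 3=-119611.33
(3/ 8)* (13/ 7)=39/ 56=0.70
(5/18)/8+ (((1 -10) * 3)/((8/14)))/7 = -6.72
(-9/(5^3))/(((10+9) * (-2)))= 9/4750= 0.00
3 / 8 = 0.38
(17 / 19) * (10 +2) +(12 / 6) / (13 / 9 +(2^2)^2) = 32370 / 2983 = 10.85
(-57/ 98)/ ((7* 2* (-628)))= 57/ 861616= 0.00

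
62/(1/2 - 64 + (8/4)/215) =-26660/27301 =-0.98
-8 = -8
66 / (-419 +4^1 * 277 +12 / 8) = 132 / 1381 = 0.10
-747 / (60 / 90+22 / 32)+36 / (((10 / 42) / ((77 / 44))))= -18657 / 65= -287.03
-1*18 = -18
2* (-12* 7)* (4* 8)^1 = -5376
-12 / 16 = -3 / 4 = -0.75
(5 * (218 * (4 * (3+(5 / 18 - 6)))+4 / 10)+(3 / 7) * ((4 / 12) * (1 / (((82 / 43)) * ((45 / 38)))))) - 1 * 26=-153595843 / 12915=-11892.83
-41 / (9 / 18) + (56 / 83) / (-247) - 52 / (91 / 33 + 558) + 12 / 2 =-28868412376 / 379371005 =-76.10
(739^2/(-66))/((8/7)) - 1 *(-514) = -3551455/528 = -6726.24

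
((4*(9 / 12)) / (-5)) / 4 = -3 / 20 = -0.15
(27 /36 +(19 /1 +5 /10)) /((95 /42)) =1701 /190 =8.95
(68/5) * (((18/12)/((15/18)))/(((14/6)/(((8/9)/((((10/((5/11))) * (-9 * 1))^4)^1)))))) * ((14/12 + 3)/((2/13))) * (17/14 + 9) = 2873/1711607436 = 0.00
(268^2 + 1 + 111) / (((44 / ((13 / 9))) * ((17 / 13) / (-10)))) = -30392960 / 1683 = -18058.80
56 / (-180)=-14 / 45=-0.31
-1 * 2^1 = -2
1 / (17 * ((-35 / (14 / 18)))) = -1 / 765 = -0.00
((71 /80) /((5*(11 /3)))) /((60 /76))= 1349 /22000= 0.06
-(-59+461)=-402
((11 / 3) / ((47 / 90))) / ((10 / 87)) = 2871 / 47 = 61.09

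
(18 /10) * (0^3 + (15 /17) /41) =27 /697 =0.04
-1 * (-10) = 10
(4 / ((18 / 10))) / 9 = 20 / 81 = 0.25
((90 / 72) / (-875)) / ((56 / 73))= -73 / 39200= -0.00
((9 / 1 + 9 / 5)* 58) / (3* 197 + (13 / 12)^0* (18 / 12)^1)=2088 / 1975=1.06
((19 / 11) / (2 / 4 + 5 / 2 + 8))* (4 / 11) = 76 / 1331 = 0.06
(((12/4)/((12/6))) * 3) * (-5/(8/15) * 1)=-675/16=-42.19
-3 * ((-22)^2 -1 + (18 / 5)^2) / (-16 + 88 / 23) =855531 / 7000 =122.22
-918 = -918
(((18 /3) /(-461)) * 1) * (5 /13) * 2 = -0.01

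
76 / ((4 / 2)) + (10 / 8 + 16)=221 / 4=55.25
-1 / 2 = -0.50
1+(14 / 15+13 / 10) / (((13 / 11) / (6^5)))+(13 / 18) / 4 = 68776469 / 4680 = 14695.83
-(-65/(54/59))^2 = -14707225/2916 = -5043.63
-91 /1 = -91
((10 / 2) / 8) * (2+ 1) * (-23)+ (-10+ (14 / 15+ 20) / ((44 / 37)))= -46889 / 1320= -35.52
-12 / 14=-0.86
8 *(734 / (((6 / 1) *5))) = 2936 / 15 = 195.73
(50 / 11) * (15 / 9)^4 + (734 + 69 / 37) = 25415507 / 32967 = 770.94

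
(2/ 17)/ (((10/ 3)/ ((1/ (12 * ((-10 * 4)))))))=-0.00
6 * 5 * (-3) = -90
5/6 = 0.83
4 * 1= 4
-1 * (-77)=77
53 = 53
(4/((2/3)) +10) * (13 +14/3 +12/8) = 920/3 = 306.67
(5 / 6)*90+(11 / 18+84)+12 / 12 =2891 / 18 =160.61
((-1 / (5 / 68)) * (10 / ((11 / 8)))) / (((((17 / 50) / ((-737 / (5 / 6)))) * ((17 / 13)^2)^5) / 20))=709364655658214400 / 2015993900449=351868.45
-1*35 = -35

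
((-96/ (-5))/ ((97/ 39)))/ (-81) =-416/ 4365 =-0.10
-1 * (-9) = 9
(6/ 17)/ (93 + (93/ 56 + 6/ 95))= 10640/ 2855609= 0.00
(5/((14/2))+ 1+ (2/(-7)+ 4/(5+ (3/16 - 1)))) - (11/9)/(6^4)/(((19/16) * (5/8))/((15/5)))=25767758/10826865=2.38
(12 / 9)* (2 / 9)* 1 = 8 / 27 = 0.30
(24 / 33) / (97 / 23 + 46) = 184 / 12705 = 0.01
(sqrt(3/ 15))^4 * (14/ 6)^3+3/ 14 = 6827/ 9450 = 0.72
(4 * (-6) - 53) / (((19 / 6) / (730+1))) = -337722 / 19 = -17774.84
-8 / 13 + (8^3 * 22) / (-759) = -13864 / 897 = -15.46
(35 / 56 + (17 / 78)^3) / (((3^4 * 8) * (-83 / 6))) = -75377 / 1063471032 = -0.00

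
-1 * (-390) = 390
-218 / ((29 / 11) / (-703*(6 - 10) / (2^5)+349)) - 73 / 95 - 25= -398381943 / 11020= -36150.81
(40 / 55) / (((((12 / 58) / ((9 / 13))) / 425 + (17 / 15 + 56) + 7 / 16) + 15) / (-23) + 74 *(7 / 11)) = 36284800 / 2192018623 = 0.02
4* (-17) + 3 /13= -881 /13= -67.77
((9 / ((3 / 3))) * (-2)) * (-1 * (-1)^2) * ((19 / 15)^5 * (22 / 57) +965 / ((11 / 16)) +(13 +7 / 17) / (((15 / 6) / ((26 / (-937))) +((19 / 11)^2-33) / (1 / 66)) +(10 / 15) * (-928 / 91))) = 29877815704971626444 / 1181502116128125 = 25287.99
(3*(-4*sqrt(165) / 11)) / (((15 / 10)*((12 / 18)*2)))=-6*sqrt(165) / 11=-7.01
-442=-442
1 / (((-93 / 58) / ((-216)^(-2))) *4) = -29 / 8678016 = -0.00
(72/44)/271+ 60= 178878/2981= 60.01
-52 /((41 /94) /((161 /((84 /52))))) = -11882.21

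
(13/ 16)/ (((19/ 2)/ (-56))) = -91/ 19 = -4.79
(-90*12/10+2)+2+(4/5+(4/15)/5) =-7736/75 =-103.15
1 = 1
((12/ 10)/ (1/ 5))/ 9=2/ 3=0.67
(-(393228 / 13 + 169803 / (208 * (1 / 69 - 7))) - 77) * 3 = -9085732923 / 100256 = -90625.33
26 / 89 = 0.29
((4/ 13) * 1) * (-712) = -2848/ 13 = -219.08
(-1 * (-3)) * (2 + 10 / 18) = 23 / 3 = 7.67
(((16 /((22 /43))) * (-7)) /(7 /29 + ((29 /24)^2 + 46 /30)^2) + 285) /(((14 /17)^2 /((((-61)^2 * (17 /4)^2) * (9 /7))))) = 1046380259567870497755 /31439489474624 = 33282355.31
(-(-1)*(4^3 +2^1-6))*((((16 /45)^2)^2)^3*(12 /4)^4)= 1125899906842624 /56751048193359375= 0.02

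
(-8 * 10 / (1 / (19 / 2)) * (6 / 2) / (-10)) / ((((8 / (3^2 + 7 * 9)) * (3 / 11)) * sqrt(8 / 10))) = 3762 * sqrt(5) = 8412.09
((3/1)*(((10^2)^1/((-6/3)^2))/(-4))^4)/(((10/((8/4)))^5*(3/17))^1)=2125/256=8.30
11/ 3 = 3.67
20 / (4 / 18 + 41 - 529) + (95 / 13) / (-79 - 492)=-175319 / 3258697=-0.05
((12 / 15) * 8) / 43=32 / 215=0.15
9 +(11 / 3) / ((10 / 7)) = 347 / 30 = 11.57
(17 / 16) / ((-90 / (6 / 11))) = -17 / 2640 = -0.01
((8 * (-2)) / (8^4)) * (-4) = 1 / 64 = 0.02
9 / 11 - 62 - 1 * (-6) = -607 / 11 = -55.18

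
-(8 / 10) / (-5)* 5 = 4 / 5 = 0.80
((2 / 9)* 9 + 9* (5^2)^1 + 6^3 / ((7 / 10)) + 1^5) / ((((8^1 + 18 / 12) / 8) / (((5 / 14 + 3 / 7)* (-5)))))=-1652640 / 931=-1775.12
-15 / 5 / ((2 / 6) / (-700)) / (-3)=-2100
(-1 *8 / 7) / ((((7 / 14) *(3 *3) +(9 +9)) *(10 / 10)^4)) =-16 / 315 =-0.05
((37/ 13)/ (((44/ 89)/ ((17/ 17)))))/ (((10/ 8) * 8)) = 0.58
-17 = -17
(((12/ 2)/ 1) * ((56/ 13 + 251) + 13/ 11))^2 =48429924624/ 20449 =2368327.28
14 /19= 0.74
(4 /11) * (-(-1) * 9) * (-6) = -216 /11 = -19.64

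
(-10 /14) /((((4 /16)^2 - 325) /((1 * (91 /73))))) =1040 /379527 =0.00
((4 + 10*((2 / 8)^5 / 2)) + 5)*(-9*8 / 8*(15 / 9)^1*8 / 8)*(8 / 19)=-138315 / 2432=-56.87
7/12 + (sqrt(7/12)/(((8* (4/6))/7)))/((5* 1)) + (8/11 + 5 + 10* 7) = 76.51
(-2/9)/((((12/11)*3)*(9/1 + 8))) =-11/2754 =-0.00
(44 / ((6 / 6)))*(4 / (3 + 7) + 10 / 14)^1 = 49.03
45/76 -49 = -3679/76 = -48.41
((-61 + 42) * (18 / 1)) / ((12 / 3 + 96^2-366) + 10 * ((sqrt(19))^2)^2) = -9 / 328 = -0.03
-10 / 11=-0.91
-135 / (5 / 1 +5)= -27 / 2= -13.50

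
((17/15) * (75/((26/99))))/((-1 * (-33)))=255/26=9.81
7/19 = 0.37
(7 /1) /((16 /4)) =7 /4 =1.75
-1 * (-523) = 523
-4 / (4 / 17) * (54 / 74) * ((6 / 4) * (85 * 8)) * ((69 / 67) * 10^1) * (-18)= 5814795600 / 2479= 2345621.46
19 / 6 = 3.17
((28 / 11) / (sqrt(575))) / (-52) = -7 * sqrt(23) / 16445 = -0.00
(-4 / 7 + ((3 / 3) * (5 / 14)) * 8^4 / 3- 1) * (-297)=-1010493 / 7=-144356.14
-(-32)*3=96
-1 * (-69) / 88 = 69 / 88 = 0.78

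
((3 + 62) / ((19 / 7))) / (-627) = -455 / 11913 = -0.04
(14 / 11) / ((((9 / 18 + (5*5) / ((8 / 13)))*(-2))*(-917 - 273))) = 0.00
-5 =-5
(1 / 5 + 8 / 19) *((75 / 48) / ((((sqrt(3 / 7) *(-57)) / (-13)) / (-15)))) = -19175 *sqrt(21) / 17328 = -5.07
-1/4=-0.25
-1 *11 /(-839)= 11 /839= 0.01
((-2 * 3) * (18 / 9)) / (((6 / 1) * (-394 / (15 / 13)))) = 15 / 2561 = 0.01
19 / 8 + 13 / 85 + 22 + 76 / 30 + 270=297.06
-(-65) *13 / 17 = 49.71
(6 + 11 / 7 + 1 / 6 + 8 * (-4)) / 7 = -1019 / 294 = -3.47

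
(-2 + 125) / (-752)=-123 / 752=-0.16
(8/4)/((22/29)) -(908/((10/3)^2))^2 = -45894214/6875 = -6675.52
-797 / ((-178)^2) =-797 / 31684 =-0.03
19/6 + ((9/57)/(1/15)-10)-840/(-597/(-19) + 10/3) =-923807/32262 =-28.63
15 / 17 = 0.88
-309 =-309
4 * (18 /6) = 12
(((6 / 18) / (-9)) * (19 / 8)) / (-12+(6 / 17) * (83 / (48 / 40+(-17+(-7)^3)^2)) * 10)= 34884323 / 4758059664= 0.01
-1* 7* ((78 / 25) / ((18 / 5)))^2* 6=-2366 / 75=-31.55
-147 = -147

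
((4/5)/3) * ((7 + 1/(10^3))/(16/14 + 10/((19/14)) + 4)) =931133/6240000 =0.15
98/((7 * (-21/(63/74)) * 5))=-21/185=-0.11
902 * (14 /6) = 6314 /3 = 2104.67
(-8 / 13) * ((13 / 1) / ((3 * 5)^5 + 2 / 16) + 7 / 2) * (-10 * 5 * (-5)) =-42525215000 / 78975013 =-538.46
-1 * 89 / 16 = -89 / 16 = -5.56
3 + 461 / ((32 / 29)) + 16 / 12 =40523 / 96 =422.11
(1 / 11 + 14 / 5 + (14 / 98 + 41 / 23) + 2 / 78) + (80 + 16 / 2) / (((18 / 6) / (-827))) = -8375937074 / 345345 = -24253.82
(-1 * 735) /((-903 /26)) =910 /43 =21.16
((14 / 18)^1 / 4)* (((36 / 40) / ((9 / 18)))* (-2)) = -7 / 10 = -0.70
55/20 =11/4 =2.75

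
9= 9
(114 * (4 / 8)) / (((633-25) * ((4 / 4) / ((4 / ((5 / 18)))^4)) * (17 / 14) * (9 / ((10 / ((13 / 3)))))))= 23514624 / 27625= 851.21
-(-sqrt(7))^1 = sqrt(7) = 2.65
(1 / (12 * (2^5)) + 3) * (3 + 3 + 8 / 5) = 21907 / 960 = 22.82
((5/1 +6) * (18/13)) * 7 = 1386/13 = 106.62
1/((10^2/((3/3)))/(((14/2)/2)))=0.04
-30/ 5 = -6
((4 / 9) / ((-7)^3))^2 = 16 / 9529569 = 0.00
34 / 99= 0.34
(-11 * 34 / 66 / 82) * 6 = -17 / 41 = -0.41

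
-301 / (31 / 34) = -10234 / 31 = -330.13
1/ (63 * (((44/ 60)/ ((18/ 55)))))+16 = 13558/ 847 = 16.01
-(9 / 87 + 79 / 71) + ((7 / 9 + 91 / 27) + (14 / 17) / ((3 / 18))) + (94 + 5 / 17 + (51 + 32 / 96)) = 145070549 / 945081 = 153.50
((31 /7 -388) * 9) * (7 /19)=-24165 /19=-1271.84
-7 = -7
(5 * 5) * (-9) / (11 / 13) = -2925 / 11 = -265.91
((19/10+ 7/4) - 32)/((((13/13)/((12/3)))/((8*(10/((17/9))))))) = -81648/17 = -4802.82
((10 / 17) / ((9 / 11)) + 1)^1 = 263 / 153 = 1.72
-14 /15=-0.93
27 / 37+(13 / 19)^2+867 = 11596519 / 13357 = 868.20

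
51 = 51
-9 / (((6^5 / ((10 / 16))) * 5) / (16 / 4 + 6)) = -5 / 3456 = -0.00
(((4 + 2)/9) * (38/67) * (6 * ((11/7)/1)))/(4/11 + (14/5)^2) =57475/132258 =0.43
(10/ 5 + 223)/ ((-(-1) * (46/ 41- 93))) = -2.45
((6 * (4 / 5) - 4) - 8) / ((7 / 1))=-36 / 35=-1.03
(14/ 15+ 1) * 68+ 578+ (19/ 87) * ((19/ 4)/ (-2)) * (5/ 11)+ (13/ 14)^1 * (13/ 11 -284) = 119674693/ 267960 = 446.61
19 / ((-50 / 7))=-133 / 50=-2.66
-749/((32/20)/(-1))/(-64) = -3745/512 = -7.31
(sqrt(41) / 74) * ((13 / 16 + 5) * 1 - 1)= 77 * sqrt(41) / 1184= 0.42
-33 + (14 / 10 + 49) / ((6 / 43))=1641 / 5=328.20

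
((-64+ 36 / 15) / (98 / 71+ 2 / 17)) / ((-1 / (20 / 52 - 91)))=-54741071 / 14690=-3726.42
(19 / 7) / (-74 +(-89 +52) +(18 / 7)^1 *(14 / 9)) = -19 / 749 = -0.03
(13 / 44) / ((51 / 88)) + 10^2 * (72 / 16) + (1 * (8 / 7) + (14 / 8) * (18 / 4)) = 1312411 / 2856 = 459.53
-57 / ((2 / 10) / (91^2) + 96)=-2360085 / 3974881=-0.59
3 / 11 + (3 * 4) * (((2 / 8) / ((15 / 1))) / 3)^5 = 47239200011 / 173210400000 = 0.27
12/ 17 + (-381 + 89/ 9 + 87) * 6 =-86902/ 51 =-1703.96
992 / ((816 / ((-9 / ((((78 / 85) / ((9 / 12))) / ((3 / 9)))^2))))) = -0.81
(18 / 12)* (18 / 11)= 27 / 11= 2.45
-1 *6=-6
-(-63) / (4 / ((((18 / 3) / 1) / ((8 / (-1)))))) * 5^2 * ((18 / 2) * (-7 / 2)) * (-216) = -8037225 / 4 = -2009306.25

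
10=10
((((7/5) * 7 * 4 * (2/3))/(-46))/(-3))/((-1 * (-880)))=49/227700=0.00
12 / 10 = 6 / 5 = 1.20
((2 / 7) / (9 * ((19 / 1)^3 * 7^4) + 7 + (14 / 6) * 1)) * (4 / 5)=24 / 15562694735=0.00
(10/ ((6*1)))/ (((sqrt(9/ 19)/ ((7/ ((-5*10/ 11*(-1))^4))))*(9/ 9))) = 0.04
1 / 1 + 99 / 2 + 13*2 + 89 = 331 / 2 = 165.50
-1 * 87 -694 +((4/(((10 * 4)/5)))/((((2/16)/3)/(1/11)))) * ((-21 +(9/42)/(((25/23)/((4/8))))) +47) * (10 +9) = -462092/1925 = -240.05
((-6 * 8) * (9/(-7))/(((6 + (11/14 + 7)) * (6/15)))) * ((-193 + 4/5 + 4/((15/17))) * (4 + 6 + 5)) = -6080400/193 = -31504.66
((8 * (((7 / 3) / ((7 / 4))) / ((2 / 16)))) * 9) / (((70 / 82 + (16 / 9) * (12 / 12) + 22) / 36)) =10202112 / 9089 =1122.47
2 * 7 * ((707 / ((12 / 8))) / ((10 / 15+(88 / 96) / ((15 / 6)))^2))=5938800 / 961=6179.81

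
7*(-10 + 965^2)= 6518505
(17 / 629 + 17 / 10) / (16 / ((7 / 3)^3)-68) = -219177 / 8470040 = -0.03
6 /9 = 2 /3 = 0.67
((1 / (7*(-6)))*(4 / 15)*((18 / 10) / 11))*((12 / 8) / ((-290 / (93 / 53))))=279 / 29587250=0.00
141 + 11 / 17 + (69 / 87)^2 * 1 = 2034121 / 14297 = 142.28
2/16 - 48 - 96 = -1151/8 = -143.88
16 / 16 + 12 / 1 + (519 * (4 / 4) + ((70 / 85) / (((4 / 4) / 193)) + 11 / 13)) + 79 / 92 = 14082879 / 20332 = 692.65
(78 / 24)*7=22.75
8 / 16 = 1 / 2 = 0.50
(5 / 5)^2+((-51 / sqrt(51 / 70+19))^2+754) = 886.84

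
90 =90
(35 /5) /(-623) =-1 /89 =-0.01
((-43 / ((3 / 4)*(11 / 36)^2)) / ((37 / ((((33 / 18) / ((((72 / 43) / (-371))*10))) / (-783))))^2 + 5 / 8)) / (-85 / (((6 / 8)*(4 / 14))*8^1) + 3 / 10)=1815382552467456 / 74108207131478451653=0.00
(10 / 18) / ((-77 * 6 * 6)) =-5 / 24948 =-0.00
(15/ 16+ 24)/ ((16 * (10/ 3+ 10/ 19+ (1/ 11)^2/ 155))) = 0.40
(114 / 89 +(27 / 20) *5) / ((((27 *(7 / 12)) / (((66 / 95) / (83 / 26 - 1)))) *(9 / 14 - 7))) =-1090232 / 42892215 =-0.03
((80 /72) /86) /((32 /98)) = 245 /6192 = 0.04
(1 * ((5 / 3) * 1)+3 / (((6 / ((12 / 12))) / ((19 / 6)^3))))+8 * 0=7579 / 432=17.54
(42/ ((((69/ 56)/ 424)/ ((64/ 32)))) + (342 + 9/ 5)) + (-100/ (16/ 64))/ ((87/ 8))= 292273639/ 10005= 29212.76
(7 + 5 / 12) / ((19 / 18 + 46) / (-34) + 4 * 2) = 4539 / 4049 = 1.12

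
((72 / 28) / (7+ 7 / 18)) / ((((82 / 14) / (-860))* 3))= -92880 / 5453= -17.03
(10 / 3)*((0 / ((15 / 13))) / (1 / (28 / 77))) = 0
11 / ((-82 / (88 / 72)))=-121 / 738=-0.16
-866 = -866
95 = 95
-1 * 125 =-125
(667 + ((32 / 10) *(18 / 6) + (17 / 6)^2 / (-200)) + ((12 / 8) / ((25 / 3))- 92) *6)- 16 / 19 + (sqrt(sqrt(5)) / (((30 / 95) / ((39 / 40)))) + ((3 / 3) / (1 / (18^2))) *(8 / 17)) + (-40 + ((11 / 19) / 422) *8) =247 *5^(1 / 4) / 80 + 116433341671 / 490701600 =241.90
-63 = -63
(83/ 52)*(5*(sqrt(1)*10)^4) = 1037500/ 13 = 79807.69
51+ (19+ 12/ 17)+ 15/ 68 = 4823/ 68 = 70.93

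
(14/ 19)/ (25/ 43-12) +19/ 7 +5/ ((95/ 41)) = 313954/ 65303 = 4.81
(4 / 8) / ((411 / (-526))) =-263 / 411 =-0.64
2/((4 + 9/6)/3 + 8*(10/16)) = 12/41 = 0.29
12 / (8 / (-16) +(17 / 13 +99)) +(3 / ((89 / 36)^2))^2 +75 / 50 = 1.86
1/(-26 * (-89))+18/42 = 6949/16198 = 0.43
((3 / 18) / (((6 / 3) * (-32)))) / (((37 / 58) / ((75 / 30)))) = -145 / 14208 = -0.01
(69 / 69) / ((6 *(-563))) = -1 / 3378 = -0.00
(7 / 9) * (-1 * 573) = -1337 / 3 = -445.67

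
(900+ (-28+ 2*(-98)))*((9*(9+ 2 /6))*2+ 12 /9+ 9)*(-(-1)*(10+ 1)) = 3978260 /3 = 1326086.67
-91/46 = -1.98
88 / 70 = 44 / 35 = 1.26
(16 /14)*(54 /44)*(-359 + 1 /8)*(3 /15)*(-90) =63423 /7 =9060.43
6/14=3/7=0.43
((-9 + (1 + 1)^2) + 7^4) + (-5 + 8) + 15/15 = 2400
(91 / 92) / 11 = 91 / 1012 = 0.09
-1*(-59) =59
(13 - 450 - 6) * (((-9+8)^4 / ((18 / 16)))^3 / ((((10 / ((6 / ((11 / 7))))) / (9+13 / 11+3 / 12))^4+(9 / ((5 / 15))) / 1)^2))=-23184727779576133028361936121357824 / 54338941807967256923551343019959449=-0.43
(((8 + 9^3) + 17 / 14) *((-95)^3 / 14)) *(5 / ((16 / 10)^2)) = -1107621328125 / 12544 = -88298894.14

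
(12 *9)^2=11664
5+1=6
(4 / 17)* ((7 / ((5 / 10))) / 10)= 28 / 85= 0.33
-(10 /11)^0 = -1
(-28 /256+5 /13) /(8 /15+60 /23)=79005 /901888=0.09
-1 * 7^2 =-49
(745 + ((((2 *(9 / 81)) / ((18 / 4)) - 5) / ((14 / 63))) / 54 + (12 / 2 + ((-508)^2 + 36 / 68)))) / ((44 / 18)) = 4276660991 / 40392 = 105878.91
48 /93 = 16 /31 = 0.52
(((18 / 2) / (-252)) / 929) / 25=-1 / 650300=-0.00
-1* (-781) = 781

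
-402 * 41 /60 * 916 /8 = -629063 /20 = -31453.15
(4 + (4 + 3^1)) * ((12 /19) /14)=66 /133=0.50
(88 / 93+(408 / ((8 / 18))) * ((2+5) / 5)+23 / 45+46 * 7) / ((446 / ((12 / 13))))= 4488154 / 1348035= 3.33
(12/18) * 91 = 182/3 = 60.67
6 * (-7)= -42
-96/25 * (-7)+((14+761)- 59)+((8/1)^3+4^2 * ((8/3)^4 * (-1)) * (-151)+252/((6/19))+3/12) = 1006223953/8100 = 124225.18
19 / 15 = 1.27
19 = 19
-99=-99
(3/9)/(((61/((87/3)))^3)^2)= 0.00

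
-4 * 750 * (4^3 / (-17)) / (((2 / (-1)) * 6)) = -16000 / 17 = -941.18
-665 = -665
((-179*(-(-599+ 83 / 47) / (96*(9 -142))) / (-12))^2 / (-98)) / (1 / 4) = -128805621025 / 6482073765888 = -0.02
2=2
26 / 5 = 5.20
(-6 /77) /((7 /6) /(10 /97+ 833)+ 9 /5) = -14545980 /336273553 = -0.04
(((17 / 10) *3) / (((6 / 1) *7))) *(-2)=-17 / 70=-0.24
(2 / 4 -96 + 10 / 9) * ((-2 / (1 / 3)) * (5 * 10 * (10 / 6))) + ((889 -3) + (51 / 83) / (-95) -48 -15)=3407557486 / 70965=48017.44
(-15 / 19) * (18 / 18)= -15 / 19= -0.79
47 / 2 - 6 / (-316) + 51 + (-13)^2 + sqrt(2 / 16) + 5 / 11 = sqrt(2) / 4 + 212013 / 869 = 244.33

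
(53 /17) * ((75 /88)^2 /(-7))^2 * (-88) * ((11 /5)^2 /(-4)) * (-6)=-201234375 /9382912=-21.45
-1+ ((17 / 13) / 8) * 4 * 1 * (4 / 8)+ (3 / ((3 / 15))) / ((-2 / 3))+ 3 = -1049 / 52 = -20.17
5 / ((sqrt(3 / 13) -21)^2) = 845 / (273 -sqrt(39))^2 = 0.01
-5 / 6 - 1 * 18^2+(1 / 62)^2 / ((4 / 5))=-14983897 / 46128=-324.83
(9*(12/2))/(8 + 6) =27/7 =3.86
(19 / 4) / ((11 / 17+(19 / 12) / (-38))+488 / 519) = 335274 / 109099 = 3.07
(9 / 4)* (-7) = -63 / 4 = -15.75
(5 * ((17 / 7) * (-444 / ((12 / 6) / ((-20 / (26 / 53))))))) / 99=3333700 / 3003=1110.12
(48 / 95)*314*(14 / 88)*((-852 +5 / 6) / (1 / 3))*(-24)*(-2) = -3232853568 / 1045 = -3093639.78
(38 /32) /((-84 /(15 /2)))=-0.11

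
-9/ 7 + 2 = 5/ 7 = 0.71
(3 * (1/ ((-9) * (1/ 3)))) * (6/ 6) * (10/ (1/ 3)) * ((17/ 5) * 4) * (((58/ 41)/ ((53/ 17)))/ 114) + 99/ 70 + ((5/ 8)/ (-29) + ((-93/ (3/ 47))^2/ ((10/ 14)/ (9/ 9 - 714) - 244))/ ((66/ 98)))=-174052346618764737709/ 13472943101836680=-12918.66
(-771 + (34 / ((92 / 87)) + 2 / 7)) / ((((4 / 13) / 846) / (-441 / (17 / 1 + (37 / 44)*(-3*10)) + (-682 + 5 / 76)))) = 11303370466322805 / 8858864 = 1275939044.37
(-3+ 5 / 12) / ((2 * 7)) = -31 / 168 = -0.18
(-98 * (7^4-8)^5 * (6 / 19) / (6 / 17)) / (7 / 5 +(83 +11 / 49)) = -32029825639319477926810 / 393927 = -81309038576486196.50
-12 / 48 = -1 / 4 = -0.25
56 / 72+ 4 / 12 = 1.11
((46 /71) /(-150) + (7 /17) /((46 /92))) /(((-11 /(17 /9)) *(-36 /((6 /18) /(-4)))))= -0.00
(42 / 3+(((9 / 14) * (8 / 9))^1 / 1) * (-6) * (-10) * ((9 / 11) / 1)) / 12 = 1619 / 462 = 3.50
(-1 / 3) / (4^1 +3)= -1 / 21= -0.05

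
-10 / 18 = -0.56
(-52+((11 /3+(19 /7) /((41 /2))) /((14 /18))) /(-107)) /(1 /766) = -8569922974 /214963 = -39866.97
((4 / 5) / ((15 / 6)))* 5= 8 / 5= 1.60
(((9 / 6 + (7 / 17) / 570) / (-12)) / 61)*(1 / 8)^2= -7271 / 226978560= -0.00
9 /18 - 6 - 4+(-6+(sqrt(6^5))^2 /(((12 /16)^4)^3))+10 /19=20399850253 /83106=245467.84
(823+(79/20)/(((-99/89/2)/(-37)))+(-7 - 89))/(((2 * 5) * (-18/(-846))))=46054219/9900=4651.94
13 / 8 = 1.62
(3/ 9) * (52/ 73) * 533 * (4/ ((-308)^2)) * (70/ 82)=845/ 185493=0.00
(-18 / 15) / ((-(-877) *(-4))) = 3 / 8770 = 0.00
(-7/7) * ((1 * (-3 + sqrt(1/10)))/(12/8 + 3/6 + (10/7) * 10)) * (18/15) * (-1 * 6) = -126/95 + 21 * sqrt(10)/475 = -1.19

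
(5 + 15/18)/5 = 7/6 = 1.17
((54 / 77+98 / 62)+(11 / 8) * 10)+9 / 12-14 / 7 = 70569 / 4774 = 14.78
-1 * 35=-35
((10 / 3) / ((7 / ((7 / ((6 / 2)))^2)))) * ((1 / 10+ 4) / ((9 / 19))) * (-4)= -21812 / 243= -89.76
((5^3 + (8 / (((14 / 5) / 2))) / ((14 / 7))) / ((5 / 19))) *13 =44213 / 7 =6316.14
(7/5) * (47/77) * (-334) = -285.42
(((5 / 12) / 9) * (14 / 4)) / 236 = 35 / 50976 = 0.00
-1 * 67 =-67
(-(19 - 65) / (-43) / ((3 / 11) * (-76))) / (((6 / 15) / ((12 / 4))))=1265 / 3268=0.39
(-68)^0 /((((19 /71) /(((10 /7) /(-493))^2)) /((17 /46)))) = 3550 /306141661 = 0.00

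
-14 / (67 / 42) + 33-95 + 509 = 29361 / 67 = 438.22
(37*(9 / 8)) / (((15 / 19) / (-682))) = -35958.45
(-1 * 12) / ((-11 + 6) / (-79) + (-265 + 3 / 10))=9480 / 209063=0.05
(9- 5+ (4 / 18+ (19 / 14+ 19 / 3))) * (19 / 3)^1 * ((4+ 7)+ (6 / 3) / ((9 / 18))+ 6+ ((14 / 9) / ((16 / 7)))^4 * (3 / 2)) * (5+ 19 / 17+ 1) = 188314432182745 / 16446799872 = 11449.91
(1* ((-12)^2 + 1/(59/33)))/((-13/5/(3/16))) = -127935/12272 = -10.42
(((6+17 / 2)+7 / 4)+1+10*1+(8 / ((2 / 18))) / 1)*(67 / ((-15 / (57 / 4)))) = -505381 / 80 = -6317.26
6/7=0.86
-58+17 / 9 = -505 / 9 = -56.11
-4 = -4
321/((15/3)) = 321/5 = 64.20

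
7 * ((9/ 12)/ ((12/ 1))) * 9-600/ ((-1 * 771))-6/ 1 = -5281/ 4112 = -1.28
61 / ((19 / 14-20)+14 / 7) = -854 / 233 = -3.67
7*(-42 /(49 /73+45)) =-10731 /1667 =-6.44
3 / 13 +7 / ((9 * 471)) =12808 / 55107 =0.23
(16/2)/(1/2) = 16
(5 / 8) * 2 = 5 / 4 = 1.25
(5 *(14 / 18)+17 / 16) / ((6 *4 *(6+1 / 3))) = 713 / 21888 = 0.03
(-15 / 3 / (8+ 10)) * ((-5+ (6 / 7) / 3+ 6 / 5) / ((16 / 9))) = 0.55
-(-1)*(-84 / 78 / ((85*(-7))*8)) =0.00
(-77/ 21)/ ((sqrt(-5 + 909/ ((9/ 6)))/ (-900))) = 3300*sqrt(601)/ 601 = 134.61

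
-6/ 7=-0.86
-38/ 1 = -38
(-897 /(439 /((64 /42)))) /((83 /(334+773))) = -10591776 /255059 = -41.53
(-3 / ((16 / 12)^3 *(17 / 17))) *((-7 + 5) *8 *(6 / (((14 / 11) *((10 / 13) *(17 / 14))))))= 34749 / 340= 102.20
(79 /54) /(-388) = -79 /20952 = -0.00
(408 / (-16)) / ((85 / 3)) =-9 / 10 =-0.90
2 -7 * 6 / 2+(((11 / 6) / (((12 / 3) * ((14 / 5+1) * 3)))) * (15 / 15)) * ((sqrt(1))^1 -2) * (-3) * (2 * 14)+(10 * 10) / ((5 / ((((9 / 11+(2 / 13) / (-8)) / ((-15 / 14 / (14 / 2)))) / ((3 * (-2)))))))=86885 / 48906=1.78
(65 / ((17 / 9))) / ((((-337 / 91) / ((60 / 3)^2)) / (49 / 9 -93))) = 1864408000 / 5729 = 325433.41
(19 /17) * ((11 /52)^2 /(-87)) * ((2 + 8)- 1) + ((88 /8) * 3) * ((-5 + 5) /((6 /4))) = -6897 /1333072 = -0.01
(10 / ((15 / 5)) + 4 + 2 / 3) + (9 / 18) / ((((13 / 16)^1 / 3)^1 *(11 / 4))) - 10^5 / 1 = -14298760 / 143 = -99991.33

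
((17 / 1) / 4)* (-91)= -1547 / 4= -386.75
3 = 3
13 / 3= 4.33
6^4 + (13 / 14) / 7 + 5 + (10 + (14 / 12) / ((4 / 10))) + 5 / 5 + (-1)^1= 772661 / 588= 1314.05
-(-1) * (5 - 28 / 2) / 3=-3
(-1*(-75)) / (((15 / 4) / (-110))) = -2200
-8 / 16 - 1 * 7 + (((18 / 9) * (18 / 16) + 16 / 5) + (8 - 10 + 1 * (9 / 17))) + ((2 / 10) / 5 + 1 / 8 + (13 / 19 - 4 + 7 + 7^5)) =1085753429 / 64600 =16807.33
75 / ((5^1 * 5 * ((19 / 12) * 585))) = 4 / 1235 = 0.00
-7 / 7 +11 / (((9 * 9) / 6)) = -5 / 27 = -0.19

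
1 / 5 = 0.20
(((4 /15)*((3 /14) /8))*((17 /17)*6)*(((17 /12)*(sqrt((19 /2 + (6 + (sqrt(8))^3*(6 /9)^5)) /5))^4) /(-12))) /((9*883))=-1000335097 /157672167408000 - 8432*sqrt(2) /5069192625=-0.00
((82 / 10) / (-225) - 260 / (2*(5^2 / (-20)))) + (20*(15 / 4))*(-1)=32584 / 1125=28.96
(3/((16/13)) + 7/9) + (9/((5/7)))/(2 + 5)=3611/720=5.02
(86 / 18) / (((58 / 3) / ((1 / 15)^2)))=43 / 39150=0.00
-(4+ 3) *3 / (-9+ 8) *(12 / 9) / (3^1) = 28 / 3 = 9.33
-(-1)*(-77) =-77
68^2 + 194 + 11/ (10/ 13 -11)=640651/ 133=4816.92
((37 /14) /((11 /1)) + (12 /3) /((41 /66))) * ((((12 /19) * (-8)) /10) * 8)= -8097216 /299915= -27.00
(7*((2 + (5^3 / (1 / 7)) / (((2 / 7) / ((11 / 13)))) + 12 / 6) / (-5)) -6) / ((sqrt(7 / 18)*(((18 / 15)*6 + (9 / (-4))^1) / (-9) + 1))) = -315422*sqrt(14) / 91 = -12969.24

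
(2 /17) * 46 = 5.41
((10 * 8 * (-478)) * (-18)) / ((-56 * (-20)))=4302 / 7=614.57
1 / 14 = 0.07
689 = 689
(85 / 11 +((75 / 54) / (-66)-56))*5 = -286865 / 1188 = -241.47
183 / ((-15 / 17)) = -1037 / 5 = -207.40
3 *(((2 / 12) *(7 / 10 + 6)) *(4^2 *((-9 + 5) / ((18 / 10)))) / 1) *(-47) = 50384 / 9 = 5598.22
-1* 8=-8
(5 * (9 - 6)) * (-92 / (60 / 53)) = -1219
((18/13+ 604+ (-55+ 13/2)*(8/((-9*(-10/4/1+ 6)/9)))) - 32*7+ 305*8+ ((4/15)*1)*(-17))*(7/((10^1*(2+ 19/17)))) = 33968737/51675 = 657.35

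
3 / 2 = 1.50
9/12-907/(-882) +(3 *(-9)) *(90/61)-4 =-4525579/107604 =-42.06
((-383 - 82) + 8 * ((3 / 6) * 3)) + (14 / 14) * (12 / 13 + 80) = -4837 / 13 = -372.08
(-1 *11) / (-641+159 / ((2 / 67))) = -22 / 9371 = -0.00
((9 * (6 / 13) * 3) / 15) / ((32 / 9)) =243 / 1040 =0.23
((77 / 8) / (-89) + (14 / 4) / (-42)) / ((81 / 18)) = -409 / 9612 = -0.04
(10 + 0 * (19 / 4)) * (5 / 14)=25 / 7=3.57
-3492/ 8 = -873/ 2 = -436.50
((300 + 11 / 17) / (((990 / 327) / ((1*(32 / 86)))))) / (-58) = -0.64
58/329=0.18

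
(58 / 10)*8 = 232 / 5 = 46.40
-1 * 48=-48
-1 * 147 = -147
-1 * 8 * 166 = -1328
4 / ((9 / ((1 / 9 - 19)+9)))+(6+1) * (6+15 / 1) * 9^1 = 106807 / 81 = 1318.60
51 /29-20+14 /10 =-16.84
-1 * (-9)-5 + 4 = 8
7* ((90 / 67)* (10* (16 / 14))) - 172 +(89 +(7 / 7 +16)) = 2778 / 67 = 41.46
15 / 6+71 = 73.50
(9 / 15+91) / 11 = 458 / 55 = 8.33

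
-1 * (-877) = 877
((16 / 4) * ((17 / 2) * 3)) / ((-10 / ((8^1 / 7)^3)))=-26112 / 1715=-15.23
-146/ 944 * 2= -73/ 236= -0.31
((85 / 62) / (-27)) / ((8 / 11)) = -935 / 13392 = -0.07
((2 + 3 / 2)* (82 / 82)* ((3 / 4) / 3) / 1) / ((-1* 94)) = -7 / 752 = -0.01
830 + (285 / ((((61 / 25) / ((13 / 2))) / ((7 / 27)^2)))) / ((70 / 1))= 49255585 / 59292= 830.73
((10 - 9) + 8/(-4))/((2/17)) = -17/2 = -8.50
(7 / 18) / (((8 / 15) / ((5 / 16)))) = 175 / 768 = 0.23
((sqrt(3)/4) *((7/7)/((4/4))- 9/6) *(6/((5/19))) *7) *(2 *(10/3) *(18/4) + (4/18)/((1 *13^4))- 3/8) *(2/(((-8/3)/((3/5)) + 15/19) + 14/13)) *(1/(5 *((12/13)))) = 13995129953 *sqrt(3)/140878400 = 172.07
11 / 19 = 0.58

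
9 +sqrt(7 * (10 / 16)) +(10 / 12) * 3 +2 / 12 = sqrt(70) / 4 +35 / 3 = 13.76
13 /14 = 0.93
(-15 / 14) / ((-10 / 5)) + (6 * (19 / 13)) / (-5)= -2217 / 1820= -1.22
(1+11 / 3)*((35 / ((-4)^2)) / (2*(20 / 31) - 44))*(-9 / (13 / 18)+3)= 311395 / 137696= 2.26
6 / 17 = 0.35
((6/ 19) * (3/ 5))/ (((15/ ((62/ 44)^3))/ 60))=268119/ 126445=2.12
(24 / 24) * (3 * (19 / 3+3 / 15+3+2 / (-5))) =137 / 5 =27.40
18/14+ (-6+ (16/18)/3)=-835/189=-4.42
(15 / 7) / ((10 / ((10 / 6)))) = 5 / 14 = 0.36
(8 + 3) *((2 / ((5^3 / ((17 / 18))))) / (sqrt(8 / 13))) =187 *sqrt(26) / 4500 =0.21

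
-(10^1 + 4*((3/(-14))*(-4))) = -94/7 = -13.43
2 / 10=1 / 5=0.20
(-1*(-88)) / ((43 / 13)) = 1144 / 43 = 26.60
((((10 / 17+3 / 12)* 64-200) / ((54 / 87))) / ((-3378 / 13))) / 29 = 8086 / 258417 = 0.03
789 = 789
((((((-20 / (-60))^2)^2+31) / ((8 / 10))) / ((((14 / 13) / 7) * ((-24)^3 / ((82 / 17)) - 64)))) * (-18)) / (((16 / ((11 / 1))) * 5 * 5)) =920491 / 21623040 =0.04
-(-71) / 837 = 71 / 837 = 0.08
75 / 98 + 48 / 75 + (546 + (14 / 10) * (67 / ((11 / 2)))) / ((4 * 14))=308843 / 26950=11.46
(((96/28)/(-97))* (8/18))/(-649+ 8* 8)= 32/1191645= 0.00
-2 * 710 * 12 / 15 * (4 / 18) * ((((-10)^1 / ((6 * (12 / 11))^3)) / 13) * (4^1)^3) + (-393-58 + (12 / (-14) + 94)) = -187198685 / 597051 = -313.54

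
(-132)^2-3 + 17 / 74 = 1289171 / 74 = 17421.23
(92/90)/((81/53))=2438/3645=0.67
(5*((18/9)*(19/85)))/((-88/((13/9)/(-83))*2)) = 247/1117512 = 0.00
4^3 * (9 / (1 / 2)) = 1152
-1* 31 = -31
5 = 5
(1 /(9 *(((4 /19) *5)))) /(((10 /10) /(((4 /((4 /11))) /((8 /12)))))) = 1.74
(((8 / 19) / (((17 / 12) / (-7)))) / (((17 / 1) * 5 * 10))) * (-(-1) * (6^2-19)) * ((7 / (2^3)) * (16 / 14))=-336 / 8075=-0.04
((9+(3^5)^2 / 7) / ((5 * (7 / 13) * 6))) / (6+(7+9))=64038 / 2695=23.76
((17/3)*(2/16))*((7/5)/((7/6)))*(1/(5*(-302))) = -17/30200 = -0.00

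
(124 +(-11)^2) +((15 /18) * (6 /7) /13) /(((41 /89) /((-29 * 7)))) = 117680 /533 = 220.79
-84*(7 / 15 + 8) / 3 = -237.07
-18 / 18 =-1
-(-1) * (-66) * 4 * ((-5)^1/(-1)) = -1320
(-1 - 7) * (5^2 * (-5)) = 1000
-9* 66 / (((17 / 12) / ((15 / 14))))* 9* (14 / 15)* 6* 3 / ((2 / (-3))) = 1732104 / 17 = 101888.47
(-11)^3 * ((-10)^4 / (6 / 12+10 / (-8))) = 17746666.67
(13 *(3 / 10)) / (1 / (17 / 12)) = 221 / 40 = 5.52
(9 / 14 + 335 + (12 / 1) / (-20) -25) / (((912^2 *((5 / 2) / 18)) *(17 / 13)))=0.00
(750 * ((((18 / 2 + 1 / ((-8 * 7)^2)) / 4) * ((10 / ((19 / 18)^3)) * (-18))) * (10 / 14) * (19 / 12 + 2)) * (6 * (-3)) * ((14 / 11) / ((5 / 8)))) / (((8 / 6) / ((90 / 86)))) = 140624270859375 / 7394002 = 19018695.27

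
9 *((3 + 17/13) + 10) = 1674/13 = 128.77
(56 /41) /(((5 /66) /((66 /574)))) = 17424 /8405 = 2.07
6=6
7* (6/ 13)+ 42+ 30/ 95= 11250/ 247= 45.55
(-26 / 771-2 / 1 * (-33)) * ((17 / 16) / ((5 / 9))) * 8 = 259386 / 257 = 1009.28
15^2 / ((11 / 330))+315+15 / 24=56525 / 8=7065.62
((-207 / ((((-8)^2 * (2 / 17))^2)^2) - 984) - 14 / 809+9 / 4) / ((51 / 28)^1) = -1492531463474513 / 2768844619776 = -539.04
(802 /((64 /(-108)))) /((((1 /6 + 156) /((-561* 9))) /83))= 13611715227 /3748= 3631727.65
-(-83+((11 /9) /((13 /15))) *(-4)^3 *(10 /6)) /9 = 27311 /1053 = 25.94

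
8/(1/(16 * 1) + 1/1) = 128/17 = 7.53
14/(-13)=-14/13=-1.08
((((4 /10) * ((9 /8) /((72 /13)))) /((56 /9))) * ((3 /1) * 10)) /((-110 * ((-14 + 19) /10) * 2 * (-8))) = 0.00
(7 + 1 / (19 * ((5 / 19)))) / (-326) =-18 / 815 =-0.02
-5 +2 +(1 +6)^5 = 16804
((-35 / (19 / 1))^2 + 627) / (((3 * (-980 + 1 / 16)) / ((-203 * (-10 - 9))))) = -827.07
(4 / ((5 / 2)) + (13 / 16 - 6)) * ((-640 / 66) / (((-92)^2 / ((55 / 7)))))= 205 / 6348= 0.03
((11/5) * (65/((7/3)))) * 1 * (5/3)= 715/7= 102.14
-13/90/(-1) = 13/90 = 0.14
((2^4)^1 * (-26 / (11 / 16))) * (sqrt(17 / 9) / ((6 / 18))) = -6656 * sqrt(17) / 11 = -2494.85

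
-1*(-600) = 600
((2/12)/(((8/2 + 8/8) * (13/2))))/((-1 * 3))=-1/585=-0.00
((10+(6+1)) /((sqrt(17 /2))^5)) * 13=1.05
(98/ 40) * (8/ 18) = 49/ 45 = 1.09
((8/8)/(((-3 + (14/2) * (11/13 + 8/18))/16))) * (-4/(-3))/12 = 104/353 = 0.29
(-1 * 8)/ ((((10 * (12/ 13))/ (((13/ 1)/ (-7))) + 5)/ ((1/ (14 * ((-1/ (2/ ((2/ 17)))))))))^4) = -68130645548641/ 3001250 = -22700756.53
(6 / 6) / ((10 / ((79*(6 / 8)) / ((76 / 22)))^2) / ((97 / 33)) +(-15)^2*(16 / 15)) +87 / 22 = 208794286131 / 52742985680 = 3.96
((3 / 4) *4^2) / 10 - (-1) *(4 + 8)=66 / 5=13.20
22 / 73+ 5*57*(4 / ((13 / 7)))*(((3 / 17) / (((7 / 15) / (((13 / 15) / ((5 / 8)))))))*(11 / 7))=4396634 / 8687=506.12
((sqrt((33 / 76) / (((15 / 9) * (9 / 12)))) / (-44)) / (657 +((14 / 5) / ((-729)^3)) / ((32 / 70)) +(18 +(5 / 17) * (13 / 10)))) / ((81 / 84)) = -13660159464 * sqrt(3135) / 37186687358760775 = -0.00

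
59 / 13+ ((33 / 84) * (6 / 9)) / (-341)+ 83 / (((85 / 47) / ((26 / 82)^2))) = 22133069519 / 2418471510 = 9.15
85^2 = 7225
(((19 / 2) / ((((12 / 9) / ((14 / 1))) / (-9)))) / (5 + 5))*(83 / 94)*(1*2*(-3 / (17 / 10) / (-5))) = -894159 / 15980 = -55.95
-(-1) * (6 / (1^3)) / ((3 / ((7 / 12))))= 7 / 6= 1.17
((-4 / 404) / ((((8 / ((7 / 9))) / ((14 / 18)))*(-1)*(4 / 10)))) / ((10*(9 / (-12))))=-49 / 196344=-0.00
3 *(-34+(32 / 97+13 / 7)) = -64803 / 679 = -95.44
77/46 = 1.67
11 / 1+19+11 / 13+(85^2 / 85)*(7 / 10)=2349 / 26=90.35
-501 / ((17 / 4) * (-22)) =1002 / 187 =5.36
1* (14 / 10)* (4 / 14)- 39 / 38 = -119 / 190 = -0.63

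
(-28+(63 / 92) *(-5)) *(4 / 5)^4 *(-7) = 1295168 / 14375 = 90.10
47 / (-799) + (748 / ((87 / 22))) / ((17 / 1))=16369 / 1479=11.07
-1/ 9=-0.11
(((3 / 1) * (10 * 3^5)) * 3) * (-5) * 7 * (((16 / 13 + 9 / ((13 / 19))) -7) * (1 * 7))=-514382400 / 13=-39567876.92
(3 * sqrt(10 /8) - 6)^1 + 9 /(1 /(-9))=-87 + 3 * sqrt(5) /2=-83.65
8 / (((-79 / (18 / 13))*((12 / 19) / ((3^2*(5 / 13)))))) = -10260 / 13351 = -0.77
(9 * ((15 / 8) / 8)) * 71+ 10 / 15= 28883 / 192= 150.43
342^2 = 116964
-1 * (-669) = 669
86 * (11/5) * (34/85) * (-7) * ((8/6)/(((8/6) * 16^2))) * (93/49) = -43989/11200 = -3.93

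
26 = 26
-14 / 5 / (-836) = 7 / 2090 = 0.00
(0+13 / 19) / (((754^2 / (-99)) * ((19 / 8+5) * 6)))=-33 / 12255893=-0.00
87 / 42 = 29 / 14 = 2.07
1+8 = 9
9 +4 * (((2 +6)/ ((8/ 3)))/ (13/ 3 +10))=9.84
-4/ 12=-1/ 3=-0.33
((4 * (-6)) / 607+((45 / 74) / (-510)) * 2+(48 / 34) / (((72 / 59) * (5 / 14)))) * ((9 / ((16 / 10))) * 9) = 988795971 / 6108848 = 161.86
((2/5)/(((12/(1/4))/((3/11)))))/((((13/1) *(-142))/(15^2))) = -45/162448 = -0.00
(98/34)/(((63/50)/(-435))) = -50750/51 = -995.10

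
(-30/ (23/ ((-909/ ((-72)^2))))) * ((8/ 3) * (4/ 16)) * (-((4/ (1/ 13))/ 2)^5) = -375005930/ 207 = -1811622.85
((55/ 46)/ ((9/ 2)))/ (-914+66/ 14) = -77/ 263511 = -0.00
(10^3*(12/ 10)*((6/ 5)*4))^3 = 191102976000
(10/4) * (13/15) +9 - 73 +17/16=-2917/48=-60.77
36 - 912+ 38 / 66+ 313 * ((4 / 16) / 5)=-567451 / 660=-859.77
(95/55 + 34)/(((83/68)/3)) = 87.81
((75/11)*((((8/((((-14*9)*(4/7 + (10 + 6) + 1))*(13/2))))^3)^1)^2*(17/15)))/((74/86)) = 958136320/3615265929230194821830821287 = 0.00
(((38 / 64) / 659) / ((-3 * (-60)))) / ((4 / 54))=57 / 843520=0.00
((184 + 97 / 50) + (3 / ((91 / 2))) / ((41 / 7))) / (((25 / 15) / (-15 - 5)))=-29733606 / 13325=-2231.42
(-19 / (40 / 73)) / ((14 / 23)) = -31901 / 560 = -56.97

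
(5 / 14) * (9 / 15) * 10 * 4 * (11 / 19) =660 / 133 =4.96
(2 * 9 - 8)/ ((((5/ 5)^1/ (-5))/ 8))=-400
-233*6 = -1398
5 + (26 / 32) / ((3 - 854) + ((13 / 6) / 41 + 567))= 2792441 / 558808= 5.00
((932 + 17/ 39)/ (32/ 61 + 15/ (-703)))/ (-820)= -44555437/ 19718868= -2.26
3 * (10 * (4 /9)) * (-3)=-40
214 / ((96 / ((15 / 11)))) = 535 / 176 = 3.04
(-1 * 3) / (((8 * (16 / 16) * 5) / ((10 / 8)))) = -3 / 32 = -0.09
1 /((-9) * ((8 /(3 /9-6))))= 17 /216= 0.08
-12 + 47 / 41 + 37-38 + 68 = 2302 / 41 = 56.15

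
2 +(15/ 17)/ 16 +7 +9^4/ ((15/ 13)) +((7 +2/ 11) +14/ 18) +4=5707.21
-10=-10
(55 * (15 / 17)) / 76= 825 / 1292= 0.64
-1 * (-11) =11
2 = 2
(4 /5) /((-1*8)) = -1 /10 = -0.10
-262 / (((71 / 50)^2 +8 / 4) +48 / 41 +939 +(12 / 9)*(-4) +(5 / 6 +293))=-26855000 / 126350431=-0.21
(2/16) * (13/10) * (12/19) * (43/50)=1677/19000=0.09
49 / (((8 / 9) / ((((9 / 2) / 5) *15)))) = 11907 / 16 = 744.19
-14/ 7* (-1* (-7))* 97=-1358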